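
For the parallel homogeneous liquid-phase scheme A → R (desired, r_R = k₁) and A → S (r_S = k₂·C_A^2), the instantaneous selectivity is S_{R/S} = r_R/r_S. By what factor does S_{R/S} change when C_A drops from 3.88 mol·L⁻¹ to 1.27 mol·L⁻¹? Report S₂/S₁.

9.33

S_{R/S} = (k₁/k₂)·C_A^-2, so S₂/S₁ = (C_{A,2}/C_{A,1})^-2.
= (1.27/3.88)^(-2) = (0.3273)^(-2) = 9.33.
Selectivity toward R rises as C_A falls — low-concentration operation is favoured.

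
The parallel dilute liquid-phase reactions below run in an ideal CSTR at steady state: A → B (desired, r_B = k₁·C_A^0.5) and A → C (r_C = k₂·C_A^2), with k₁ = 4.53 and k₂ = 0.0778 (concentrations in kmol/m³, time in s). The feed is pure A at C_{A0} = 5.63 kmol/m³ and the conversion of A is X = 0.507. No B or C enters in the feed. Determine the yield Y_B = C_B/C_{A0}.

Exit C_A = C_{A0}(1−X) = 5.63×0.493 = 2.776 kmol/m³.
A CSTR operates uniformly at the exit composition, giving r_B = 7.547 and r_C = 0.5994 (each k·C_A^n at C_A = 2.776).
Fraction of consumed A going to B: r_B/(r_B+r_C) = 0.9264.
C_B = 0.9264·C_{A0}·X = 0.9264×5.63×0.507 = 2.64 kmol/m³; Y_B = C_B/C_{A0} = 0.470.

0.470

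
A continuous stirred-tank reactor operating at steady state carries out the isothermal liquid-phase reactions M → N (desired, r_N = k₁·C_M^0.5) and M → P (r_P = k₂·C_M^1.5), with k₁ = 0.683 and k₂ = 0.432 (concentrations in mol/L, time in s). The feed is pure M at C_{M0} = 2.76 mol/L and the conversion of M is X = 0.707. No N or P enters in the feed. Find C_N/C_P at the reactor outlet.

Exit C_M = C_{M0}(1−X) = 2.76×0.293 = 0.8087 mol/L.
A CSTR operates uniformly at the exit composition, giving r_N = 0.6142 and r_P = 0.3142 (each k·C_M^n at C_M = 0.8087).
Overall selectivity = C_N/C_P = r_Nτ/(r_Pτ) = r_N/r_P = 1.96.

1.96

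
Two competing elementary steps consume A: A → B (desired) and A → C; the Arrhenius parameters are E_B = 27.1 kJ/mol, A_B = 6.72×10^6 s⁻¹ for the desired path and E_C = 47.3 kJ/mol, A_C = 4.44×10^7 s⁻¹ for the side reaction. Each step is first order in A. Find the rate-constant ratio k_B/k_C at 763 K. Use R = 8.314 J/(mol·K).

3.66

Since both paths have the same order in A, the concentration cancels and S_{B/C} = k_B/k_C = (A_B/A_C)·exp[(E_C−E_B)/(RT)].
(E_C−E_B)/(RT) = (47.3−27.1)×10³/(8.314×763) = 20200/6344 = 3.184.
k_B/k_C = (6.72×10^6/4.44×10^7)·exp(3.184) = 0.1514 × 24.15 = 3.66.
Since E_B < E_C, lowering the temperature improves selectivity toward B.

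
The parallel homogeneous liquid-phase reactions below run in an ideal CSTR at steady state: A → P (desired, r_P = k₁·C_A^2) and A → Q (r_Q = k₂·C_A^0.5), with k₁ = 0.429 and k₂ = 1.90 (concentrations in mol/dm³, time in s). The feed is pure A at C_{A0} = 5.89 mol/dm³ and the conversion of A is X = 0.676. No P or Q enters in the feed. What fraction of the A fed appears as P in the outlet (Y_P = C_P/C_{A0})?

0.252

Exit C_A = C_{A0}(1−X) = 5.89×0.324 = 1.908 mol/dm³.
A CSTR operates uniformly at the exit composition, giving r_P = 1.562 and r_Q = 2.625 (each k·C_A^n at C_A = 1.908).
Fraction of consumed A going to P: r_P/(r_P+r_Q) = 0.3731.
C_P = 0.3731·C_{A0}·X = 0.3731×5.89×0.676 = 1.49 mol/dm³; Y_P = C_P/C_{A0} = 0.252.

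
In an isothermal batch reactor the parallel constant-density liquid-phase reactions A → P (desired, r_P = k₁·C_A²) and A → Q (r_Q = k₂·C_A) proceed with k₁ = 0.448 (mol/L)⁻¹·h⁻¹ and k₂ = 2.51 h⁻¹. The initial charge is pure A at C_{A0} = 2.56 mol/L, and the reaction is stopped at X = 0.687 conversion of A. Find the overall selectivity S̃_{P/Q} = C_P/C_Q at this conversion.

C_A = C_{A0}(1−X) = 0.8013 mol/L.
Along a PFR/batch, dC_Q/dC_A = −r_Q/(r_P+r_Q) = −k₂/(k₂+k₁·C_A).
Integrating from C_{A0} to C_A: C_Q = (2.51/0.448)·ln[(2.51+0.448·2.56)/(2.51+0.448·0.801)] = 5.603·ln(3.657/2.869) = 1.360 mol/L.
Then C_P = (C_{A0}−C_A) − C_Q = 1.759 − 1.360 = 0.3992 mol/L.
S̃_{P/Q} = C_P/C_Q = 0.3992/1.360 = 0.294.

0.294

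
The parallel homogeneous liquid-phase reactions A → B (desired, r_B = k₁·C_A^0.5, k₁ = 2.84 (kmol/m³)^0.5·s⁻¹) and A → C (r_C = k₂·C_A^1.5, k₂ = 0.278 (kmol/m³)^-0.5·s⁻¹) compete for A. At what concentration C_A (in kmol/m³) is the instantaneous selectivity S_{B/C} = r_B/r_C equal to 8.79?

S_{B/C} = (k₁/k₂)·C_A⁻¹ ⇒ C_A = (S·k₂/k₁)^(-1).
= (8.79×0.278/2.84)^(-1) = (0.8604)^(-1) = 1.16 kmol/m³.

1.16 kmol/m³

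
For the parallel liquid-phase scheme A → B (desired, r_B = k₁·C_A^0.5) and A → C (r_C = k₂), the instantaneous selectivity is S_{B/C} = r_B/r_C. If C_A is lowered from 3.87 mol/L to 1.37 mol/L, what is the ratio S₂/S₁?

S_{B/C} = (k₁/k₂)·C_A^0.5, so S₂/S₁ = (C_{A,2}/C_{A,1})^0.5.
= (1.37/3.87)^0.5 = (0.3540)^0.5 = 0.595.
Selectivity toward B falls as C_A falls — high-concentration operation is favoured.

0.595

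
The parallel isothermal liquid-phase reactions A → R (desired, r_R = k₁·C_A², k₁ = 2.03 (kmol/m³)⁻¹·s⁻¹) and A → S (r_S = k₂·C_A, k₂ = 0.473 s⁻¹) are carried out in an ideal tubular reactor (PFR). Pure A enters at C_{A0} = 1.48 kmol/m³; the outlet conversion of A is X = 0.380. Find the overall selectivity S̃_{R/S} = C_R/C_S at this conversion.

C_A = C_{A0}(1−X) = 0.9176 kmol/m³.
Along a PFR/batch, dC_S/dC_A = −r_S/(r_R+r_S) = −k₂/(k₂+k₁·C_A).
Integrating from C_{A0} to C_A: C_S = (0.473/2.03)·ln[(0.473+2.03·1.48)/(0.473+2.03·0.918)] = 0.2330·ln(3.477/2.336) = 0.09273 kmol/m³.
Then C_R = (C_{A0}−C_A) − C_S = 0.5624 − 0.09273 = 0.4697 kmol/m³.
S̃_{R/S} = C_R/C_S = 0.4697/0.09273 = 5.07.

5.07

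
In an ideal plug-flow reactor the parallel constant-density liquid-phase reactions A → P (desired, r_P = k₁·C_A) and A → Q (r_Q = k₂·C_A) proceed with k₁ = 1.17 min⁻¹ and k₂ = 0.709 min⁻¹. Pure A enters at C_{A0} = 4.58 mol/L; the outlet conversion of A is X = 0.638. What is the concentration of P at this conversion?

1.82 mol/L

C_A = C_{A0}(1−X) = 1.658 mol/L.
Both paths are first order in A, so the instantaneous fraction to P is constant: dC_P/d(−C_A) = k₁/(k₁+k₂) = 0.6227.
C_P = 0.6227·(C_{A0}−C_A) = 0.6227×2.922 = 1.82 mol/L.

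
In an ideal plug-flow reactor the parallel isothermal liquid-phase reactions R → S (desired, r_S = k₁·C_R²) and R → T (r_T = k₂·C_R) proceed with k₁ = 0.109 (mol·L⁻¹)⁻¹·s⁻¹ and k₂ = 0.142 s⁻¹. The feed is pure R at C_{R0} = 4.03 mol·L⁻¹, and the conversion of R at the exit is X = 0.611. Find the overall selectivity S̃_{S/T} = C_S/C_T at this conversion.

2.05

C_R = C_{R0}(1−X) = 1.568 mol·L⁻¹.
Along a PFR/batch, dC_T/dC_R = −r_T/(r_S+r_T) = −k₂/(k₂+k₁·C_R).
Integrating from C_{R0} to C_R: C_T = (0.142/0.109)·ln[(0.142+0.109·4.03)/(0.142+0.109·1.57)] = 1.303·ln(0.5813/0.3129) = 0.8069 mol·L⁻¹.
Then C_S = (C_{R0}−C_R) − C_T = 2.462 − 0.8069 = 1.655 mol·L⁻¹.
S̃_{S/T} = C_S/C_T = 1.655/0.8069 = 2.05.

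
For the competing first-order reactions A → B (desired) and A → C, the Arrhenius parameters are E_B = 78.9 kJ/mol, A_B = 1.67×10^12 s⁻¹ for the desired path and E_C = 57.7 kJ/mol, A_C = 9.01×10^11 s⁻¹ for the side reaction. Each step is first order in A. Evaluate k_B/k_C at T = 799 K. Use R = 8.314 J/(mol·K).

0.0762

k_B/k_C = (A_B/A_C)·exp[−(E_B−E_C)/(RT)] = (A_B/A_C)·exp[(E_C−E_B)/(RT)].
(E_C−E_B)/(RT) = (57.7−78.9)×10³/(8.314×799) = -21200/6643 = -3.191.
k_B/k_C = (1.67×10^12/9.01×10^11)·exp(-3.191) = 1.853 × 0.04111 = 0.0762.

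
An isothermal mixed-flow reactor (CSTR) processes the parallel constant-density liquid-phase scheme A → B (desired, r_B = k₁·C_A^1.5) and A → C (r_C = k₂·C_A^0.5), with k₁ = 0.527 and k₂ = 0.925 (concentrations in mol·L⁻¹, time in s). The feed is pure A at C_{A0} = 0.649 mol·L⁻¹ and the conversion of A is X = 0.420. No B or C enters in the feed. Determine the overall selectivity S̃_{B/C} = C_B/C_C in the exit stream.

Exit C_A = C_{A0}(1−X) = 0.649×0.580 = 0.3764 mol·L⁻¹.
In a CSTR the entire volume is at exit conditions, so r_B = 0.527×0.3764^1.5 = 0.1217 and r_C = 0.925×0.3764^0.5 = 0.5675.
Overall selectivity = C_B/C_C = r_Bτ/(r_Cτ) = r_B/r_C = 0.214.

0.214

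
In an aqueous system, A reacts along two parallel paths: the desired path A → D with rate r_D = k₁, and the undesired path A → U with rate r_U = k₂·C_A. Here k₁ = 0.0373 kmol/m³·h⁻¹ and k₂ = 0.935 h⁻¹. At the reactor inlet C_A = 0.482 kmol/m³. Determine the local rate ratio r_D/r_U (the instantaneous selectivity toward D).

0.0828

S_{D/U} = r_D/r_U = (k₁)/(k₂·C_A) = (k₁/k₂)·C_A⁻¹.
= (0.0373) / (0.935×0.4820) = 0.03730/0.4507 = 0.0828.
The undesired path is higher order in A, so low C_A (CSTR or dilute feed) favours D.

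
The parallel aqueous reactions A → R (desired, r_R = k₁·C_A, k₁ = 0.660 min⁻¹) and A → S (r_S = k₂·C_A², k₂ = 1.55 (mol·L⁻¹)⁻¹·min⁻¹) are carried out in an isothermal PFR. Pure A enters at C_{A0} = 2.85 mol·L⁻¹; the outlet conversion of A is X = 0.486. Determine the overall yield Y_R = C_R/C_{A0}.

0.0821

C_A = C_{A0}(1−X) = 1.465 mol·L⁻¹.
Along a PFR/batch, dC_R/dC_A = −r_R/(r_R+r_S) = −k₁/(k₁+k₂·C_A).
Integrating from C_{A0} to C_A: C_R = (0.660/1.55)·ln[(0.660+1.55·2.85)/(0.660+1.55·1.46)] = 0.4258·ln(5.078/2.931) = 0.2340 mol·L⁻¹.
Y_R = C_R/C_{A0} = 0.2340/2.85 = 0.0821.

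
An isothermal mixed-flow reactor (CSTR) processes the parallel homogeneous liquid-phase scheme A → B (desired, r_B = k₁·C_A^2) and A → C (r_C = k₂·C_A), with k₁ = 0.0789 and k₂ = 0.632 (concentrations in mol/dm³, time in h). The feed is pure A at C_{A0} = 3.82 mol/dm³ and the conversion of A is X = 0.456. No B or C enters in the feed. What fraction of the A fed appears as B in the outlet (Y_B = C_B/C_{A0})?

Exit C_A = C_{A0}(1−X) = 3.82×0.544 = 2.078 mol/dm³.
Rates in a CSTR are evaluated at the outlet concentration: r_B = 0.0789×2.078^2 = 0.3407, r_C = 0.632×2.078 = 1.313.
Fraction of consumed A going to B: r_B/(r_B+r_C) = 0.2060.
C_B = 0.2060·C_{A0}·X = 0.2060×3.82×0.456 = 0.359 mol/dm³; Y_B = C_B/C_{A0} = 0.0939.

0.0939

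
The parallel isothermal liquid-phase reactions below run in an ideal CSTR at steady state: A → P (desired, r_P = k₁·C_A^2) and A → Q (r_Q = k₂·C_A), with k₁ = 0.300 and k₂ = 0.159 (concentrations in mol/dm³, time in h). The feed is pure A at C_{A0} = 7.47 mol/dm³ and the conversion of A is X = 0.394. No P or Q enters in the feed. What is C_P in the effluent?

2.63 mol/dm³

Exit C_A = C_{A0}(1−X) = 7.47×0.606 = 4.527 mol/dm³.
Rates in a CSTR are evaluated at the outlet concentration: r_P = 0.300×4.527^2 = 6.148, r_Q = 0.159×4.527 = 0.7198.
Fraction of consumed A going to P: r_P/(r_P+r_Q) = 0.8952.
C_P = 0.8952·C_{A0}·X = 0.8952×7.47×0.394 = 2.63 mol/dm³.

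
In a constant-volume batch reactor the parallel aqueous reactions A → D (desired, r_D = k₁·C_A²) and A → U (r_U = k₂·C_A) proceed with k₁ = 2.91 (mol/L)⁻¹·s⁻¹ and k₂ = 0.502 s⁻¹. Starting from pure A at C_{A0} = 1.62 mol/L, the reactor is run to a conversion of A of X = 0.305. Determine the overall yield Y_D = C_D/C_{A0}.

C_A = C_{A0}(1−X) = 1.126 mol/L.
Along a PFR/batch, dC_U/dC_A = −r_U/(r_D+r_U) = −k₂/(k₂+k₁·C_A).
Integrating from C_{A0} to C_A: C_U = (0.502/2.91)·ln[(0.502+2.91·1.62)/(0.502+2.91·1.13)] = 0.1725·ln(5.216/3.778) = 0.05563 mol/L.
Then C_D = (C_{A0}−C_A) − C_U = 0.4941 − 0.05563 = 0.4385 mol/L.
Y_D = C_D/C_{A0} = 0.4385/1.62 = 0.271.

0.271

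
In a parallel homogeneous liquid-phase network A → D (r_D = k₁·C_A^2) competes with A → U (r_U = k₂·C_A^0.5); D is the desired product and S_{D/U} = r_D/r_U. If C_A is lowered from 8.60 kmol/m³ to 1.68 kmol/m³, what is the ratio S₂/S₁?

0.0863

S_{D/U} = (k₁/k₂)·C_A^1.5, so S₂/S₁ = (C_{A,2}/C_{A,1})^1.5.
= (1.68/8.60)^1.5 = (0.1953)^1.5 = 0.0863.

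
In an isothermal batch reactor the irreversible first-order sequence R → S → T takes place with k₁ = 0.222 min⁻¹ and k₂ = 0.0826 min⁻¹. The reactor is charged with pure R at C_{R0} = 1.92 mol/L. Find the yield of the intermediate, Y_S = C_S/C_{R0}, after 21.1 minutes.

For first-order series with pure R initially, C_S(t) = k₁C_{R0}/(k₂−k₁)·(e^(−k₁t) − e^(−k₂t)).
e^(−k₁t) = e^(−0.222×21.1) = e^(−4.684) = 0.009240; e^(−k₂t) = e^(−1.743) = 0.1750.
C_S = 0.222×1.92/(0.0826−0.222) × (0.009240−0.1750) = (-3.058)×(-0.1658) = 0.5069 mol/L.
Y_S = C_S/C_{R0} = 0.5069/1.92 = 0.264.

0.264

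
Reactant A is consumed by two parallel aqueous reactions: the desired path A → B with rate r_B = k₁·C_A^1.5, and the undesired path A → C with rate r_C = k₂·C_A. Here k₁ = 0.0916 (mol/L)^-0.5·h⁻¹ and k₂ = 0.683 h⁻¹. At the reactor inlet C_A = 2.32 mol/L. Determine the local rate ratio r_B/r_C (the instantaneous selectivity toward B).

S_{B/C} = r_B/r_C = (k₁·C_A^1.5)/(k₂·C_A) = (k₁/k₂)·C_A^0.5.
= (0.0916×2.320^1.5) / (0.683×2.320) = 0.3237/1.585 = 0.204.

0.204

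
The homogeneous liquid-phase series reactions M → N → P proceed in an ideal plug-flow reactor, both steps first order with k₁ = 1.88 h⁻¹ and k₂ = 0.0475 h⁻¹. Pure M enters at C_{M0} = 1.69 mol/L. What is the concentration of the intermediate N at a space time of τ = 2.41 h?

1.53 mol/L

For first-order series with pure M initially, C_N(τ) = k₁C_{M0}/(k₂−k₁)·(e^(−k₁τ) − e^(−k₂τ)).
e^(−k₁τ) = e^(−1.88×2.41) = e^(−4.531) = 0.01077; e^(−k₂τ) = e^(−0.1145) = 0.8918.
C_N = 1.88×1.69/(0.0475−1.88) × (0.01077−0.8918) = (-1.734)×(-0.8811) = 1.528 mol/L.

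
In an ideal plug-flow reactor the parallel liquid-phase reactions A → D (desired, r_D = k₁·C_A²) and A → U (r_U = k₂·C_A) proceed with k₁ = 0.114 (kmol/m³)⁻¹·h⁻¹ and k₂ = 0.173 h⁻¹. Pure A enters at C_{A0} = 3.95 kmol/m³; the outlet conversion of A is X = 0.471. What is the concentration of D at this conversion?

C_A = C_{A0}(1−X) = 2.090 kmol/m³.
Along a PFR/batch, dC_U/dC_A = −r_U/(r_D+r_U) = −k₂/(k₂+k₁·C_A).
Integrating from C_{A0} to C_A: C_U = (0.173/0.114)·ln[(0.173+0.114·3.95)/(0.173+0.114·2.09)] = 1.518·ln(0.6233/0.4112) = 0.6312 kmol/m³.
Then C_D = (C_{A0}−C_A) − C_U = 1.860 − 0.6312 = 1.229 kmol/m³.

1.23 kmol/m³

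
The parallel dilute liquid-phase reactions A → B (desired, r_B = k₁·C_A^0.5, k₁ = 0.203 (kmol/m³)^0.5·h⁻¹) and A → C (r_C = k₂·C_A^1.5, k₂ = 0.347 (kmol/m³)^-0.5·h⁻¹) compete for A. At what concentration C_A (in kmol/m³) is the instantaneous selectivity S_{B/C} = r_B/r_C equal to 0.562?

S_{B/C} = (k₁/k₂)·C_A⁻¹ ⇒ C_A = (S·k₂/k₁)^(-1).
= (0.562×0.347/0.203)^(-1) = (0.9607)^(-1) = 1.04 kmol/m³.

1.04 kmol/m³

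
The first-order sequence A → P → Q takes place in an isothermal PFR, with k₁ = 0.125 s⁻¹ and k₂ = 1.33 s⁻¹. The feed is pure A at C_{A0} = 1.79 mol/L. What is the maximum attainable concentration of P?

At the optimum, C_{P,max}/C_{A0} = (k₁/k₂)^[k₂/(k₂−k₁)].
= (0.125/1.33)^(1.33/(1.33−0.125)) = (0.09398)^(1.104) = 0.07354.
C_{P,max} = 0.07354×1.79 = 0.132 mol/L.

0.132 mol/L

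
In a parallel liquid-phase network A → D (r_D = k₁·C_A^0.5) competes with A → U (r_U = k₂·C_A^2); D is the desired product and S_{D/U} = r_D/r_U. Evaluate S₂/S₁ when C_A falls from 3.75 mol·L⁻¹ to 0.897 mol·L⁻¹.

S_{D/U} = (k₁/k₂)·C_A^-1.5, so S₂/S₁ = (C_{A,2}/C_{A,1})^-1.5.
= (0.897/3.75)^(-1.5) = (0.2392)^(-1.5) = 8.55.
Selectivity toward D rises as C_A falls — low-concentration operation is favoured.

8.55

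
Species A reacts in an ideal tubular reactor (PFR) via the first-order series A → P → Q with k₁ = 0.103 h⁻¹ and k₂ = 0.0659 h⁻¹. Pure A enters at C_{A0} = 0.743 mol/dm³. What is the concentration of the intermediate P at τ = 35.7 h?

The intermediate concentration in a first-order A→B→C sequence is C_P = k₁C_{A0}(e^(−k₁τ) − e^(−k₂τ))/(k₂−k₁).
e^(−k₁τ) = e^(−0.103×35.7) = e^(−3.677) = 0.02530; e^(−k₂τ) = e^(−2.353) = 0.09512.
C_P = 0.103×0.743/(0.0659−0.103) × (0.02530−0.09512) = (-2.063)×(-0.06982) = 0.1440 mol/dm³.

0.144 mol/dm³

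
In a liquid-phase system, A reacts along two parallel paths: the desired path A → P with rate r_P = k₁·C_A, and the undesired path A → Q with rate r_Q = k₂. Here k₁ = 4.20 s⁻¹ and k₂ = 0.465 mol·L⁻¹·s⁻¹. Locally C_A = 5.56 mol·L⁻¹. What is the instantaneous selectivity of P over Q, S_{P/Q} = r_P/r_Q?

S_{P/Q} = r_P/r_Q = (k₁·C_A)/(k₂) = (k₁/k₂)·C_A.
= (4.20×5.560) / (0.465) = 23.35/0.4650 = 50.2.

50.2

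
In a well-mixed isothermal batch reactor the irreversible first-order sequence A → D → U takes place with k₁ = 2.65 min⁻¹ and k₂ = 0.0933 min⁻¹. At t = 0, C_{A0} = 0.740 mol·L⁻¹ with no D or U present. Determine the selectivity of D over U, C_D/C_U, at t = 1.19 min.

11.9

For first-order series with pure A initially, C_D(t) = k₁C_{A0}/(k₂−k₁)·(e^(−k₁t) − e^(−k₂t)).
e^(−k₁t) = e^(−2.65×1.19) = e^(−3.153) = 0.04270; e^(−k₂t) = e^(−0.1110) = 0.8949.
C_D = 2.65×0.740/(0.0933−2.65) × (0.04270−0.8949) = (-0.7670)×(-0.8522) = 0.6537 mol·L⁻¹.
C_A = C_{A0}e^(−k₁t) = 0.03160 mol·L⁻¹, so C_U = C_{A0}−C_A−C_D = 0.05475 mol·L⁻¹; C_D/C_U = 11.9.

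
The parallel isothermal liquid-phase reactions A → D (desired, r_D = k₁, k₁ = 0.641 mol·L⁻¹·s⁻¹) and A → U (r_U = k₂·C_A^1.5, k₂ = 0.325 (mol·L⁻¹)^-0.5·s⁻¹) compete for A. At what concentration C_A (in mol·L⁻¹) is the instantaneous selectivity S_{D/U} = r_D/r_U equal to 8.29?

0.384 mol·L⁻¹

S_{D/U} = (k₁/k₂)·C_A^-1.5 ⇒ C_A = (S·k₂/k₁)^(1/(-1.5)).
= (8.29×0.325/0.641)^(-0.6667) = (4.203)^(-0.6667) = 0.384 mol·L⁻¹.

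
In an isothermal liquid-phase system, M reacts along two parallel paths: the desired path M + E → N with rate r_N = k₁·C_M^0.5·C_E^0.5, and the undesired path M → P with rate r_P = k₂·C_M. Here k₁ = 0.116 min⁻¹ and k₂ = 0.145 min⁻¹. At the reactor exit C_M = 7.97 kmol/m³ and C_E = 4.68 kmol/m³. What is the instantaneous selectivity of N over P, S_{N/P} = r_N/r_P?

S_{N/P} = r_N/r_P = (k₁·C_M^0.5·C_E^0.5)/(k₂·C_M) = (k₁/k₂)·C_M^-0.5·C_E^0.5.
= (0.116×7.970^0.5×4.680^0.5) / (0.145×7.970) = 0.7085/1.156 = 0.613.

0.613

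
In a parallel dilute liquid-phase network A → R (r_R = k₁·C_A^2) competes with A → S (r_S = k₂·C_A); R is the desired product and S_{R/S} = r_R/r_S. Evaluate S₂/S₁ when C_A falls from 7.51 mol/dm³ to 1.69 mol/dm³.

S_{R/S} = (k₁/k₂)·C_A, so S₂/S₁ = (C_{A,2}/C_{A,1}).
= 1.69/7.51 = 0.225.

0.225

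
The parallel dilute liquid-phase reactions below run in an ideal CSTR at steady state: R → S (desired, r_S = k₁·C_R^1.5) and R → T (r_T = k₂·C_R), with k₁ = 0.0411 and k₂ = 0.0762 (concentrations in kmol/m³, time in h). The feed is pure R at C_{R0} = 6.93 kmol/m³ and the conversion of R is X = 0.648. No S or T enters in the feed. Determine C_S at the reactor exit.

2.05 kmol/m³

Exit C_R = C_{R0}(1−X) = 6.93×0.352 = 2.439 kmol/m³.
In a CSTR the entire volume is at exit conditions, so r_S = 0.0411×2.439^1.5 = 0.1566 and r_T = 0.0762×2.439 = 0.1859.
Fraction of consumed R going to S: r_S/(r_S+r_T) = 0.4572.
C_S = 0.4572·C_{R0}·X = 0.4572×6.93×0.648 = 2.05 kmol/m³.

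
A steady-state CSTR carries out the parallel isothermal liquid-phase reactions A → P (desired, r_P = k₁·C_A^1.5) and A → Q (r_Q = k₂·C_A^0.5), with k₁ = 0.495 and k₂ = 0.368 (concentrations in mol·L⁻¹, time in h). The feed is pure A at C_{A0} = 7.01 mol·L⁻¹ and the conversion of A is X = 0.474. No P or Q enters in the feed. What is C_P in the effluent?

2.77 mol·L⁻¹

Exit C_A = C_{A0}(1−X) = 7.01×0.526 = 3.687 mol·L⁻¹.
A CSTR operates uniformly at the exit composition, giving r_P = 3.505 and r_Q = 0.7066 (each k·C_A^n at C_A = 3.687).
Fraction of consumed A going to P: r_P/(r_P+r_Q) = 0.8322.
C_P = 0.8322·C_{A0}·X = 0.8322×7.01×0.474 = 2.77 mol·L⁻¹.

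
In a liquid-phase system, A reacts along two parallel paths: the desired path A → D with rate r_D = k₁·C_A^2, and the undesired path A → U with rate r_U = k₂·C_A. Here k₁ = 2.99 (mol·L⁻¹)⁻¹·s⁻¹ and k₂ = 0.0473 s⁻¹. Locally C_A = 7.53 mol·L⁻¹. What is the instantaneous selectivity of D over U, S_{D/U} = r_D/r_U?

S_{D/U} = r_D/r_U = (k₁·C_A^2)/(k₂·C_A) = (k₁/k₂)·C_A.
= (2.99×7.530^2) / (0.0473×7.530) = 169.5/0.3562 = 476.
Since the desired path is higher order in A, keeping C_A high (PFR or concentrated feed) favours D.

476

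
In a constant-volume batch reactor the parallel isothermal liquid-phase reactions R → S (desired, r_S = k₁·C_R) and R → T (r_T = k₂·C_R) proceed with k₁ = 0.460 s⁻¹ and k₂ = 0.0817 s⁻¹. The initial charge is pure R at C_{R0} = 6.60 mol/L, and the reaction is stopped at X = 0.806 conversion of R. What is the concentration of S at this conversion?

C_R = C_{R0}(1−X) = 1.280 mol/L.
Both paths are first order in R, so the instantaneous fraction to S is constant: dC_S/d(−C_R) = k₁/(k₁+k₂) = 0.8492.
C_S = 0.8492·(C_{R0}−C_R) = 0.8492×5.320 = 4.52 mol/L.

4.52 mol/L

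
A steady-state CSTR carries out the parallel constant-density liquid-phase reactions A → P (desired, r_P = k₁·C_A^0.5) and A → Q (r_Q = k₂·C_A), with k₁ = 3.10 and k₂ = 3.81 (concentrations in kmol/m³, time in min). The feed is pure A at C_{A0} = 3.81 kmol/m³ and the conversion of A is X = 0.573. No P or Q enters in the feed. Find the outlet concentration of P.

0.850 kmol/m³

Exit C_A = C_{A0}(1−X) = 3.81×0.427 = 1.627 kmol/m³.
In a CSTR the entire volume is at exit conditions, so r_P = 3.10×1.627^0.5 = 3.954 and r_Q = 3.81×1.627 = 6.198.
Fraction of consumed A going to P: r_P/(r_P+r_Q) = 0.3895.
C_P = 0.3895·C_{A0}·X = 0.3895×3.81×0.573 = 0.850 kmol/m³.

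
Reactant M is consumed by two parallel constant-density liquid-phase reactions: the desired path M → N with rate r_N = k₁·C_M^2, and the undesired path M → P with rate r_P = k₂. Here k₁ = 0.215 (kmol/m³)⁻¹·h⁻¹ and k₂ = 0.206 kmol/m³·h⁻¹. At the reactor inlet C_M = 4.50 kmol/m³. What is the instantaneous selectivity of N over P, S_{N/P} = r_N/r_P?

21.1

S_{N/P} = r_N/r_P = (k₁·C_M^2)/(k₂) = (k₁/k₂)·C_M^2.
= (0.215×4.500^2) / (0.206) = 4.354/0.2060 = 21.1.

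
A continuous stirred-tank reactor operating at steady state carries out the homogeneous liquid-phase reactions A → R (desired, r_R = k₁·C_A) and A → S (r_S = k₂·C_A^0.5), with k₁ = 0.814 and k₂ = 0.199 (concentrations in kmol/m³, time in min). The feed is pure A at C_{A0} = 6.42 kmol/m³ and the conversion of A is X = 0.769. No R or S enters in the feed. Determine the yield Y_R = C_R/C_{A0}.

Exit C_A = C_{A0}(1−X) = 6.42×0.231 = 1.483 kmol/m³.
In a CSTR the entire volume is at exit conditions, so r_R = 0.814×1.483 = 1.207 and r_S = 0.199×1.483^0.5 = 0.2423.
Fraction of consumed A going to R: r_R/(r_R+r_S) = 0.8328.
C_R = 0.8328·C_{A0}·X = 0.8328×6.42×0.769 = 4.11 kmol/m³; Y_R = C_R/C_{A0} = 0.640.

0.640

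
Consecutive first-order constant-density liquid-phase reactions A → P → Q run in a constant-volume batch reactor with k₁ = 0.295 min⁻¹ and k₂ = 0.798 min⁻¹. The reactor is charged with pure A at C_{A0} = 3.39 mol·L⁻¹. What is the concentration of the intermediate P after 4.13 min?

0.514 mol·L⁻¹

Solving the coupled first-order balances gives C_P(t) = [k₁/(k₂−k₁)]·C_{A0}·(e^(−k₁t) − e^(−k₂t)).
e^(−k₁t) = e^(−0.295×4.13) = e^(−1.218) = 0.2957; e^(−k₂t) = e^(−3.296) = 0.03704.
C_P = 0.295×3.39/(0.798−0.295) × (0.2957−0.03704) = 1.988×0.2587 = 0.5143 mol·L⁻¹.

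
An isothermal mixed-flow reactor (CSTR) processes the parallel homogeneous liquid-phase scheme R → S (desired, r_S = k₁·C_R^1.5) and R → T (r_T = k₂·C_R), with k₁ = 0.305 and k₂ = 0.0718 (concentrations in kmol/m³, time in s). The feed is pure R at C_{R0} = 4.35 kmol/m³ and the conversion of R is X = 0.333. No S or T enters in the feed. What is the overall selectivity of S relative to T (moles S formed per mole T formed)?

7.24

Exit C_R = C_{R0}(1−X) = 4.35×0.667 = 2.901 kmol/m³.
Rates in a CSTR are evaluated at the outlet concentration: r_S = 0.305×2.901^1.5 = 1.507, r_T = 0.0718×2.901 = 0.2083.
Overall selectivity = C_S/C_T = r_Sτ/(r_Tτ) = r_S/r_T = 7.24.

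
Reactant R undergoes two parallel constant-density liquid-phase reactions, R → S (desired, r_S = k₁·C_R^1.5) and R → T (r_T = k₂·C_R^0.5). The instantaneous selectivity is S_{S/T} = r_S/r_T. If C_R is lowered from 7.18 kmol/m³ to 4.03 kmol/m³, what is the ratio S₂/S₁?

S_{S/T} = (k₁/k₂)·C_R, so S₂/S₁ = (C_{R,2}/C_{R,1}).
= 4.03/7.18 = 0.561.

0.561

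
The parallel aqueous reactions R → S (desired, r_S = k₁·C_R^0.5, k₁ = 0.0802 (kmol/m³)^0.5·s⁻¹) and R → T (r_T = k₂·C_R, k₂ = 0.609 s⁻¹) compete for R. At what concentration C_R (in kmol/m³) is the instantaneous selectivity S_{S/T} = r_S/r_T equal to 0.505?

0.0680 kmol/m³

S_{S/T} = (k₁/k₂)·C_R^-0.5 ⇒ C_R = (S·k₂/k₁)^(-2).
= (0.505×0.609/0.0802)^(-2) = (3.835)^(-2) = 0.0680 kmol/m³.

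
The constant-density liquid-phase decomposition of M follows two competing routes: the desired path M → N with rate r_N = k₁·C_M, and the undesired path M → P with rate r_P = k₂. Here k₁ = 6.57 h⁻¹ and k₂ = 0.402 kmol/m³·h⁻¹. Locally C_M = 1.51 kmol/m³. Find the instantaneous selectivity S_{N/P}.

24.7

S_{N/P} = r_N/r_P = (k₁·C_M)/(k₂) = (k₁/k₂)·C_M.
= (6.57×1.510) / (0.402) = 9.921/0.4020 = 24.7.
Since the desired path is higher order in M, keeping C_M high (PFR or concentrated feed) favours N.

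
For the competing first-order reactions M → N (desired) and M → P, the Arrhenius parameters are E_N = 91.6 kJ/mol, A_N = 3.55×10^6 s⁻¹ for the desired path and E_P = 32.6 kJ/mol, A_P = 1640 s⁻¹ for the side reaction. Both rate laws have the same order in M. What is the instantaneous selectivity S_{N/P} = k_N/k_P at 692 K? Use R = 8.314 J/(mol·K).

With equal orders, S_{N/P} = k_N/k_P = (A_N/A_P)·exp[(E_P−E_N)/(RT)].
(E_P−E_N)/(RT) = (32.6−91.6)×10³/(8.314×692) = -59000/5753 = -10.26.
k_N/k_P = (3.55×10^6/1640)·exp(-10.26) = 2165 × 3.518×10^-5 = 0.0762.

0.0762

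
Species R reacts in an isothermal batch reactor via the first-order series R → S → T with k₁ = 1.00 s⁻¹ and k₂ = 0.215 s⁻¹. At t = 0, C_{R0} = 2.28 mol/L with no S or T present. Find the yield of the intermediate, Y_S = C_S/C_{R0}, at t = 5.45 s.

For first-order series with pure R initially, C_S(t) = k₁C_{R0}/(k₂−k₁)·(e^(−k₁t) − e^(−k₂t)).
e^(−k₁t) = e^(−1.00×5.45) = e^(−5.450) = 0.004296; e^(−k₂t) = e^(−1.172) = 0.3098.
C_S = 1.00×2.28/(0.215−1.00) × (0.004296−0.3098) = (-2.904)×(-0.3055) = 0.8874 mol/L.
Y_S = C_S/C_{R0} = 0.8874/2.28 = 0.389.

0.389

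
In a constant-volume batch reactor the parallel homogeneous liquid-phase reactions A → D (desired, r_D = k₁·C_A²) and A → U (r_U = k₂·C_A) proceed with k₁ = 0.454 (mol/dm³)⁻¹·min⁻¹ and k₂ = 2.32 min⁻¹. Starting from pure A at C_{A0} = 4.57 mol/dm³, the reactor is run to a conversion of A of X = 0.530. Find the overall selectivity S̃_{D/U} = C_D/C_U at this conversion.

0.646

C_A = C_{A0}(1−X) = 2.148 mol/dm³.
Along a PFR/batch, dC_U/dC_A = −r_U/(r_D+r_U) = −k₂/(k₂+k₁·C_A).
Integrating from C_{A0} to C_A: C_U = (2.32/0.454)·ln[(2.32+0.454·4.57)/(2.32+0.454·2.15)] = 5.110·ln(4.395/3.295) = 1.472 mol/dm³.
Then C_D = (C_{A0}−C_A) − C_U = 2.422 − 1.472 = 0.9506 mol/dm³.
S̃_{D/U} = C_D/C_U = 0.9506/1.472 = 0.646.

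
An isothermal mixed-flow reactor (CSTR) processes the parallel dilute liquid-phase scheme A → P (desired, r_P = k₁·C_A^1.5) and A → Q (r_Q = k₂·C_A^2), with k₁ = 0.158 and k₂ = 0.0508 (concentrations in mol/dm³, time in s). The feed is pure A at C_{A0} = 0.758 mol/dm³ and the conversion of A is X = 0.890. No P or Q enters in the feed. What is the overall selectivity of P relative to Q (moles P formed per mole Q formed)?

Exit C_A = C_{A0}(1−X) = 0.758×0.110 = 0.08338 mol/dm³.
Rates in a CSTR are evaluated at the outlet concentration: r_P = 0.158×0.08338^1.5 = 0.003804, r_Q = 0.0508×0.08338^2 = 3.532×10^-4.
Overall selectivity = C_P/C_Q = r_Pτ/(r_Qτ) = r_P/r_Q = 10.8.

10.8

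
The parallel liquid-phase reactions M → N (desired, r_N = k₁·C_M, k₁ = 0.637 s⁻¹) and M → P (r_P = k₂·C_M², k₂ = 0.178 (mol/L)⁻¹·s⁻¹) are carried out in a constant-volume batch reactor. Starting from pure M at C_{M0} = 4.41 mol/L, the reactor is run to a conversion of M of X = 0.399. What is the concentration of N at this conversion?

0.890 mol/L

C_M = C_{M0}(1−X) = 2.650 mol/L.
Along a PFR/batch, dC_N/dC_M = −r_N/(r_N+r_P) = −k₁/(k₁+k₂·C_M).
Integrating from C_{M0} to C_M: C_N = (0.637/0.178)·ln[(0.637+0.178·4.41)/(0.637+0.178·2.65)] = 3.579·ln(1.422/1.109) = 0.8904 mol/L.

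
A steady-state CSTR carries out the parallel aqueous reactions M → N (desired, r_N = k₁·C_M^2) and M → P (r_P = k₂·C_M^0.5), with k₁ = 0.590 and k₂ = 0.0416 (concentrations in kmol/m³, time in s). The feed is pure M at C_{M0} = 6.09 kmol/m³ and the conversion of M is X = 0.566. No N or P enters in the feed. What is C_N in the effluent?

3.39 kmol/m³

Exit C_M = C_{M0}(1−X) = 6.09×0.434 = 2.643 kmol/m³.
Rates in a CSTR are evaluated at the outlet concentration: r_N = 0.590×2.643^2 = 4.122, r_P = 0.0416×2.643^0.5 = 0.06763.
Fraction of consumed M going to N: r_N/(r_N+r_P) = 0.9839.
C_N = 0.9839·C_{M0}·X = 0.9839×6.09×0.566 = 3.39 kmol/m³.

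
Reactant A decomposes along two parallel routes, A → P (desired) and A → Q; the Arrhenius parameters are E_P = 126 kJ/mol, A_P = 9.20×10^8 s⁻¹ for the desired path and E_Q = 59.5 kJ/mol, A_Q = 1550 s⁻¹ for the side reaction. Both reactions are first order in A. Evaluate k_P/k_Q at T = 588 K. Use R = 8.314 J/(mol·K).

0.734

With equal orders, S_{P/Q} = k_P/k_Q = (A_P/A_Q)·exp[(E_Q−E_P)/(RT)].
(E_Q−E_P)/(RT) = (59.5−126)×10³/(8.314×588) = -66500/4889 = -13.60.
k_P/k_Q = (9.20×10^8/1550)·exp(-13.60) = 5.935×10^5 × 1.237×10^-6 = 0.734.
Since E_P > E_Q, raising the temperature improves selectivity toward P.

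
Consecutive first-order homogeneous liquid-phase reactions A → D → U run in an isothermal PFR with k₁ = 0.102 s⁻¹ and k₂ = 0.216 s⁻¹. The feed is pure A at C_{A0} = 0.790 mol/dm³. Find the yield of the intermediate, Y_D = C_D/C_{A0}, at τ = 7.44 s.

0.240

Solving the coupled first-order balances gives C_D(τ) = [k₁/(k₂−k₁)]·C_{A0}·(e^(−k₁τ) − e^(−k₂τ)).
e^(−k₁τ) = e^(−0.102×7.44) = e^(−0.7589) = 0.4682; e^(−k₂τ) = e^(−1.607) = 0.2005.
C_D = 0.102×0.790/(0.216−0.102) × (0.4682−0.2005) = 0.7068×0.2677 = 0.1892 mol/dm³.
Y_D = C_D/C_{A0} = 0.1892/0.790 = 0.240.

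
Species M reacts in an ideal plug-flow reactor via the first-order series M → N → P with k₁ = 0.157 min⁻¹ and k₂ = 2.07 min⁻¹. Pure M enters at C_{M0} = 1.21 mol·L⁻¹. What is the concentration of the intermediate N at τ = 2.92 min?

0.0626 mol·L⁻¹

Solving the coupled first-order balances gives C_N(τ) = [k₁/(k₂−k₁)]·C_{M0}·(e^(−k₁τ) − e^(−k₂τ)).
e^(−k₁τ) = e^(−0.157×2.92) = e^(−0.4584) = 0.6323; e^(−k₂τ) = e^(−6.044) = 0.002371.
C_N = 0.157×1.21/(2.07−0.157) × (0.6323−0.002371) = 0.09930×0.6299 = 0.06255 mol·L⁻¹.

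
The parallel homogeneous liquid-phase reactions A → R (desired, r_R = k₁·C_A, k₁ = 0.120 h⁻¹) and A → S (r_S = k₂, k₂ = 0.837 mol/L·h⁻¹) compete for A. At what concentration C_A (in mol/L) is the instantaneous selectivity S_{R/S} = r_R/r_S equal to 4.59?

32.0 mol/L

S_{R/S} = (k₁/k₂)·C_A ⇒ C_A = S·k₂/k₁.
= 4.59×0.837/0.120 = 32.0 mol/L.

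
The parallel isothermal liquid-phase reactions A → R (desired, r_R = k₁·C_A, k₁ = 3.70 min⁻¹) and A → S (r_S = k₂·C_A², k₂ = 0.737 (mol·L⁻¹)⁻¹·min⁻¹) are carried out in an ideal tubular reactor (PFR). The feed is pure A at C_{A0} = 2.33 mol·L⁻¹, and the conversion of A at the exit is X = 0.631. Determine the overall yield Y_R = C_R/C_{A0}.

C_A = C_{A0}(1−X) = 0.8598 mol·L⁻¹.
Along a PFR/batch, dC_R/dC_A = −r_R/(r_R+r_S) = −k₁/(k₁+k₂·C_A).
Integrating from C_{A0} to C_A: C_R = (3.70/0.737)·ln[(3.70+0.737·2.33)/(3.70+0.737·0.860)] = 5.020·ln(5.417/4.334) = 1.120 mol·L⁻¹.
Y_R = C_R/C_{A0} = 1.120/2.33 = 0.481.

0.481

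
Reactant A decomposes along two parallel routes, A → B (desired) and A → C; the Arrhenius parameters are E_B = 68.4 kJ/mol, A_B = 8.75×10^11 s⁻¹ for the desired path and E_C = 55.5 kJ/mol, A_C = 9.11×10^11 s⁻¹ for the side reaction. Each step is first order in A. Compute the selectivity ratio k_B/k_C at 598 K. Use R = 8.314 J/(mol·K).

With equal orders, S_{B/C} = k_B/k_C = (A_B/A_C)·exp[(E_C−E_B)/(RT)].
(E_C−E_B)/(RT) = (55.5−68.4)×10³/(8.314×598) = -12900/4972 = -2.595.
k_B/k_C = (8.75×10^11/9.11×10^11)·exp(-2.595) = 0.9605 × 0.07467 = 0.0717.

0.0717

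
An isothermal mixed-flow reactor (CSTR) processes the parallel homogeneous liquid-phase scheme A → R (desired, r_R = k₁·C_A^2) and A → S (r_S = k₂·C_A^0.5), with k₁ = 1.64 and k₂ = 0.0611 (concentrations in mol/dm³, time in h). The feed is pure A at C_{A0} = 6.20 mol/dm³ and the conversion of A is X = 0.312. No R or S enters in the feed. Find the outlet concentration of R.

1.93 mol/dm³

Exit C_A = C_{A0}(1−X) = 6.20×0.688 = 4.266 mol/dm³.
In a CSTR the entire volume is at exit conditions, so r_R = 1.64×4.266^2 = 29.84 and r_S = 0.0611×4.266^0.5 = 0.1262.
Fraction of consumed A going to R: r_R/(r_R+r_S) = 0.9958.
C_R = 0.9958·C_{A0}·X = 0.9958×6.20×0.312 = 1.93 mol/dm³.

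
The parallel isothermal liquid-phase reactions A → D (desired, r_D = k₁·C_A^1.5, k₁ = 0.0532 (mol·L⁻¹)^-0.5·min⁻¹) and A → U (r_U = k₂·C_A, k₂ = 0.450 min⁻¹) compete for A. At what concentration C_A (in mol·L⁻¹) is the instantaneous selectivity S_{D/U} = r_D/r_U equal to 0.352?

8.87 mol·L⁻¹

S_{D/U} = (k₁/k₂)·C_A^0.5 ⇒ C_A = (S·k₂/k₁)^(2).
= (0.352×0.450/0.0532)^(2) = (2.977)^(2) = 8.87 mol·L⁻¹.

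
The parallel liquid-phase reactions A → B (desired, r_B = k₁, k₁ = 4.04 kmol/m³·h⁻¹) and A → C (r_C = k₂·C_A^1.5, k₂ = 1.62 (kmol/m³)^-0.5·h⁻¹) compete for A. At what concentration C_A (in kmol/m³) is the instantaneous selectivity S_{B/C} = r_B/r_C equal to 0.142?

6.76 kmol/m³

S_{B/C} = (k₁/k₂)·C_A^-1.5 ⇒ C_A = (S·k₂/k₁)^(1/(-1.5)).
= (0.142×1.62/4.04)^(-0.6667) = (0.05694)^(-0.6667) = 6.76 kmol/m³.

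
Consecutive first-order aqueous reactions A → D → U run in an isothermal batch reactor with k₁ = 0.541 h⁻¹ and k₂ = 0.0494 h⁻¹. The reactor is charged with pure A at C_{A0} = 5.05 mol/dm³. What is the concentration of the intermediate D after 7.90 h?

The intermediate concentration in a first-order A→B→C sequence is C_D = k₁C_{A0}(e^(−k₁t) − e^(−k₂t))/(k₂−k₁).
e^(−k₁t) = e^(−0.541×7.90) = e^(−4.274) = 0.01393; e^(−k₂t) = e^(−0.3903) = 0.6769.
C_D = 0.541×5.05/(0.0494−0.541) × (0.01393−0.6769) = (-5.557)×(-0.6630) = 3.684 mol/dm³.

3.68 mol/dm³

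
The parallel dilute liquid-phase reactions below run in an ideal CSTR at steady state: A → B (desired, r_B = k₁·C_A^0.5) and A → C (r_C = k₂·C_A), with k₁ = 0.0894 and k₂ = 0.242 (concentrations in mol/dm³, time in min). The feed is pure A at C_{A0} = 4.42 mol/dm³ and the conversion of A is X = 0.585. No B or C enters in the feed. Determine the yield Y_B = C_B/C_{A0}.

Exit C_A = C_{A0}(1−X) = 4.42×0.415 = 1.834 mol/dm³.
A CSTR operates uniformly at the exit composition, giving r_B = 0.1211 and r_C = 0.4439 (each k·C_A^n at C_A = 1.834).
Fraction of consumed A going to B: r_B/(r_B+r_C) = 0.2143.
C_B = 0.2143·C_{A0}·X = 0.2143×4.42×0.585 = 0.554 mol/dm³; Y_B = C_B/C_{A0} = 0.125.

0.125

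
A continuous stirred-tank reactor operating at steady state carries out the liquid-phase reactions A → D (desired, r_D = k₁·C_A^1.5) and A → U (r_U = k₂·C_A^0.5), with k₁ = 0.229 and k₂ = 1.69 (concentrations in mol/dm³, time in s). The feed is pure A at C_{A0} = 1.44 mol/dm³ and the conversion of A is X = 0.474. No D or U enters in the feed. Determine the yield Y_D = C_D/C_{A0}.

0.0441

Exit C_A = C_{A0}(1−X) = 1.44×0.526 = 0.7574 mol/dm³.
Rates in a CSTR are evaluated at the outlet concentration: r_D = 0.229×0.7574^1.5 = 0.1510, r_U = 1.69×0.7574^0.5 = 1.471.
Fraction of consumed A going to D: r_D/(r_D+r_U) = 0.09308.
C_D = 0.09308·C_{A0}·X = 0.09308×1.44×0.474 = 0.0635 mol/dm³; Y_D = C_D/C_{A0} = 0.0441.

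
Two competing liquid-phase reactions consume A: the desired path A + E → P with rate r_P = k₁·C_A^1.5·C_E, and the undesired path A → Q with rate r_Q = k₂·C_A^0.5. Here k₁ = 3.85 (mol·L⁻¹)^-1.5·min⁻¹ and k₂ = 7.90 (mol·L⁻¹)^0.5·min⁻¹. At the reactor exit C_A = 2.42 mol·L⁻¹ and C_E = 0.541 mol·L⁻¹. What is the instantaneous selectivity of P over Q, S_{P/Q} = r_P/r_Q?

0.638

S_{P/Q} = r_P/r_Q = (k₁·C_A^1.5·C_E)/(k₂·C_A^0.5) = (k₁/k₂)·C_A·C_E.
= (3.85×2.420^1.5×0.5410) / (7.90×2.420^0.5) = 7.841/12.29 = 0.638.
Since the desired path is higher order in A, keeping C_A high (PFR or concentrated feed) favours P.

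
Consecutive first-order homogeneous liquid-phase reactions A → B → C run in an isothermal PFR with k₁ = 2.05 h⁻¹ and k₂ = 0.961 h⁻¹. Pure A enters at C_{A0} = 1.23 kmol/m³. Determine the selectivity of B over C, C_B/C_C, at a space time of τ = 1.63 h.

For first-order series with pure A initially, C_B(τ) = k₁C_{A0}/(k₂−k₁)·(e^(−k₁τ) − e^(−k₂τ)).
e^(−k₁τ) = e^(−2.05×1.63) = e^(−3.341) = 0.03538; e^(−k₂τ) = e^(−1.566) = 0.2088.
C_B = 2.05×1.23/(0.961−2.05) × (0.03538−0.2088) = (-2.315)×(-0.1734) = 0.4015 kmol/m³.
C_A = C_{A0}e^(−k₁τ) = 0.04352 kmol/m³, so C_C = C_{A0}−C_A−C_B = 0.7850 kmol/m³; C_B/C_C = 0.511.

0.511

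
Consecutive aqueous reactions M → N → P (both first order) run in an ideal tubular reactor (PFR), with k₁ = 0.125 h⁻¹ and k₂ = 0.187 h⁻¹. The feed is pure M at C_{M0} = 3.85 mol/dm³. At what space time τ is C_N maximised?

Setting dC_N/dτ = 0 gives τ_opt = ln(k₂/k₁)/(k₂−k₁).
= ln(0.187/0.125)/(0.187−0.125) = ln(1.496)/0.06200 = 0.4028/0.06200 = 6.50 h.

6.50 h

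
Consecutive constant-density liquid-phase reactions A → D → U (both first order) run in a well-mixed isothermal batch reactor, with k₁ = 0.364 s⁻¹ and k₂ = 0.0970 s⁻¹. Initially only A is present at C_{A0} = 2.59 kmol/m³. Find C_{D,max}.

1.60 kmol/m³

At the optimum, C_{D,max}/C_{A0} = (k₁/k₂)^[k₂/(k₂−k₁)].
= (0.364/0.0970)^(0.0970/(0.0970−0.364)) = (3.753)^(-0.3633) = 0.6185.
C_{D,max} = 0.6185×2.59 = 1.60 kmol/m³.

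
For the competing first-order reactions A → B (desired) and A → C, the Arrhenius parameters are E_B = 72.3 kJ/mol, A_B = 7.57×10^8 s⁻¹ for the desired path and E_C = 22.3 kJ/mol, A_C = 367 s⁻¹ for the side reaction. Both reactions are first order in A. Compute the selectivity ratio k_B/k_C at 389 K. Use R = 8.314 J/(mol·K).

0.398

k_B/k_C = (A_B/A_C)·exp[−(E_B−E_C)/(RT)] = (A_B/A_C)·exp[(E_C−E_B)/(RT)].
(E_C−E_B)/(RT) = (22.3−72.3)×10³/(8.314×389) = -50000/3234 = -15.46.
k_B/k_C = (7.57×10^8/367)·exp(-15.46) = 2.063×10^6 × 1.931×10^-7 = 0.398.
Since E_B > E_C, raising the temperature improves selectivity toward B.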